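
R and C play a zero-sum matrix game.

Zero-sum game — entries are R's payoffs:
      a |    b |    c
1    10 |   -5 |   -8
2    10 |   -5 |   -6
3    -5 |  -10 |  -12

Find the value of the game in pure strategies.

-6

Row minima: -8, -6, -12 → R's maximin is -6.
Column maxima: 10, -5, -6 → C's minimax is -6.
They coincide at (2, c), so the value is -6.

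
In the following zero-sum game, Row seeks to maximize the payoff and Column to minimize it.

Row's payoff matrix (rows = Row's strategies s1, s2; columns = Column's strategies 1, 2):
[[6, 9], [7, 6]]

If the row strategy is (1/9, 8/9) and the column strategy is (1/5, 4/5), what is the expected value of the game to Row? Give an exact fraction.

58/9

Against (1/5, 4/5), each row's expected payoff is s1: 42/5; s2: 31/5.
Taking the (1/9, 8/9)-weighted average: (1/9)·(42/5) + (8/9)·(31/5) = 58/9.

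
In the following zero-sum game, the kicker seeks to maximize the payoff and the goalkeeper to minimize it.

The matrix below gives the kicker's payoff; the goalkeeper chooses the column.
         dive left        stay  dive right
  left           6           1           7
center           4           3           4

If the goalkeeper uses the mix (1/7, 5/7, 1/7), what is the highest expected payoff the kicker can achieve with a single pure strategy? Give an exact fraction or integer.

23/7

left: (6)·(1/7) + (1)·(5/7) + (7)·(1/7) = 18/7.
center: (4)·(1/7) + (3)·(5/7) + (4)·(1/7) = 23/7.
The best pure response is center with expected payoff 23/7.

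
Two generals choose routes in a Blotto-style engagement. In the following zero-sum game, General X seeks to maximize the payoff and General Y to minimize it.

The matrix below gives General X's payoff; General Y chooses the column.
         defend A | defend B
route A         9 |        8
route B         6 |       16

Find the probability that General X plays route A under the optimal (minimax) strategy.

Row minima are 8 and 6, so General X's maximin is 8; column maxima are 9 and 16, so General Y's minimax is 9. These differ, so the equilibrium is in mixed strategies.
Let General X play route A with probability p. General Y is indifferent when 9p + 6(1−p) = 8p + 16(1−p), giving p = 10/11.

10/11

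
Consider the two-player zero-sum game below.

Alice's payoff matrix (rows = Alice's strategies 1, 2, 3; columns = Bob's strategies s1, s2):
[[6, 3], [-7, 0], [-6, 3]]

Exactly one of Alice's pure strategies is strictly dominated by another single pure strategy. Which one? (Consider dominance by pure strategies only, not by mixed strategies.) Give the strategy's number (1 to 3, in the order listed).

2

Compare 2 with 1: 6 > -7, 3 > 0.
So 1 strictly dominates 2 for Alice; 2 is strictly dominated.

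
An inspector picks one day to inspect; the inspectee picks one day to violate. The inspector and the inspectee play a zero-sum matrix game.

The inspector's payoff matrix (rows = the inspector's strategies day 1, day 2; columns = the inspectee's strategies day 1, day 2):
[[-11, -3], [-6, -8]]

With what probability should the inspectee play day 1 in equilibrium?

Row minima are -11 and -8, so the inspector's maximin is -8; column maxima are -6 and -3, so the inspectee's minimax is -6. These differ, so the equilibrium is in mixed strategies.
Let the inspectee play day 1 with probability q. The inspector is indifferent when −11q − 3(1−q) = −6q − 8(1−q), giving q = 1/2.

1/2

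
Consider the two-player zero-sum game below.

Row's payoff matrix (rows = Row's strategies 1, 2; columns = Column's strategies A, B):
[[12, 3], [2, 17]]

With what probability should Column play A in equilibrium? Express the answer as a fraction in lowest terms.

7/12

Row minima are 3 and 2, so Row's maximin is 3; column maxima are 12 and 17, so Column's minimax is 12. These differ, so the equilibrium is in mixed strategies.
Let Column play A with probability q. Row is indifferent when 12q + 3(1−q) = 2q + 17(1−q), giving q = 7/12.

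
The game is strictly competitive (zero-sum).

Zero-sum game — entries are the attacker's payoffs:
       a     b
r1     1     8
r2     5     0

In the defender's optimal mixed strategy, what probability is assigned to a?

Row minima are 1 and 0, so the attacker's maximin is 1; column maxima are 5 and 8, so the defender's minimax is 5. These differ, so the equilibrium is in mixed strategies.
Let the defender play a with probability q. The attacker is indifferent when q + 8(1−q) = 5q, giving q = 2/3.

2/3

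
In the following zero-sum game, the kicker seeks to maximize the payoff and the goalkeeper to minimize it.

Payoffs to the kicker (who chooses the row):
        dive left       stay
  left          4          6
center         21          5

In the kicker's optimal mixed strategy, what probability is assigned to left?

Row minima are 4 and 5, so the kicker's maximin is 5; column maxima are 21 and 6, so the goalkeeper's minimax is 6. These differ, so the equilibrium is in mixed strategies.
Let the kicker play left with probability p. The goalkeeper is indifferent when 4p + 21(1−p) = 6p + 5(1−p), giving p = 8/9.

8/9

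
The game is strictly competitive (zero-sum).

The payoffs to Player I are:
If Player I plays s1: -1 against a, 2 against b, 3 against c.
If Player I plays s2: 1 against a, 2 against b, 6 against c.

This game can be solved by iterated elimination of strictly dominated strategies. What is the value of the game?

1

Column c is strictly dominated by a for Player II (-1<3, 1<6); eliminate c.
Column b is strictly dominated by a for Player II (-1<2, 1<2); eliminate b.
Row s1 is strictly dominated by row s2 (1>-1); eliminate s1.
Only (s2, a) remains, with payoff 1.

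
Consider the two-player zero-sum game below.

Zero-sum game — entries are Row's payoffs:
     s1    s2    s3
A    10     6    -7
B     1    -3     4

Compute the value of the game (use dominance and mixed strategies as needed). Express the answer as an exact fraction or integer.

Column s1 is strictly dominated by s2 for Column (it gives Row more in every row).
The remaining 2×2 game on (A, B) × (s2, s3) has no saddle point. Let Row play A with probability p; indifference gives 6p − 3(1−p) = −7p + 4(1−p), so p = 7/20.
Similarly Column's optimal q on s2 is 11/20, and the value is 6·(11/20) + (-7)·(9/20) = 3/20.

3/20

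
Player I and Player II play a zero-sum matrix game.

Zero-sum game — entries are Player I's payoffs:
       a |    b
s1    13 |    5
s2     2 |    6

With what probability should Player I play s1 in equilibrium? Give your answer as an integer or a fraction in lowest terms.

1/3

Row minima are 5 and 2, so Player I's maximin is 5; column maxima are 13 and 6, so Player II's minimax is 6. These differ, so the equilibrium is in mixed strategies.
Let Player I play s1 with probability p. Player II is indifferent when 13p + 2(1−p) = 5p + 6(1−p), giving p = 1/3.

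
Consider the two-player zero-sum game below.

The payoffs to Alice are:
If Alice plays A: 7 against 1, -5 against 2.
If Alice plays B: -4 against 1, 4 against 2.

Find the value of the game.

Row minima are -5 and -4, so Alice's maximin is -4; column maxima are 7 and 4, so Bob's minimax is 4. These differ, so the equilibrium is in mixed strategies.
Let Alice play A with probability p. Bob is indifferent when 7p − 4(1−p) = −5p + 4(1−p), giving p = 2/5.
Let Bob play 1 with probability q. Alice is indifferent when 7q − 5(1−q) = −4q + 4(1−q), giving q = 9/20.
The value is 7·(9/20) + (-5)·(11/20) = 2/5.

2/5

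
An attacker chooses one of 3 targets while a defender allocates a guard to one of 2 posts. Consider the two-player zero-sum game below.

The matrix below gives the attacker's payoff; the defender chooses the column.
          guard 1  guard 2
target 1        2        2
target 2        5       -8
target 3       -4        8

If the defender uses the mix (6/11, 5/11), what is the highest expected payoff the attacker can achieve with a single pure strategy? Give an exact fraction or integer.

target 1: (2)·(6/11) + (2)·(5/11) = 2.
target 2: (5)·(6/11) + (-8)·(5/11) = -10/11.
target 3: (-4)·(6/11) + (8)·(5/11) = 16/11.
The best pure response is target 1 with expected payoff 2.

2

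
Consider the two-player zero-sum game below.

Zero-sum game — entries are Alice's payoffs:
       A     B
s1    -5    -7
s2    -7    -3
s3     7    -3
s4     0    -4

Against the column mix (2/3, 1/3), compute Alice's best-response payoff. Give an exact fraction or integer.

s1: (-5)·(2/3) + (-7)·(1/3) = -17/3.
s2: (-7)·(2/3) + (-3)·(1/3) = -17/3.
s3: (7)·(2/3) + (-3)·(1/3) = 11/3.
s4: (0)·(2/3) + (-4)·(1/3) = -4/3.
The best pure response is s3 with expected payoff 11/3.

11/3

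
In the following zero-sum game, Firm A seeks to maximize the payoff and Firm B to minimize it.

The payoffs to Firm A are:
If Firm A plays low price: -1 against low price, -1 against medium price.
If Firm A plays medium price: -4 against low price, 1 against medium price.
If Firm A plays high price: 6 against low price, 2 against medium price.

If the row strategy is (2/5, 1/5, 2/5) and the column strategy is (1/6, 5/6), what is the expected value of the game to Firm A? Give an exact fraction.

7/10

Against (1/6, 5/6), each row's expected payoff is low price: -1; medium price: 1/6; high price: 8/3.
Taking the (2/5, 1/5, 2/5)-weighted average: (2/5)·(-1) + (1/5)·(1/6) + (2/5)·(8/3) = 7/10.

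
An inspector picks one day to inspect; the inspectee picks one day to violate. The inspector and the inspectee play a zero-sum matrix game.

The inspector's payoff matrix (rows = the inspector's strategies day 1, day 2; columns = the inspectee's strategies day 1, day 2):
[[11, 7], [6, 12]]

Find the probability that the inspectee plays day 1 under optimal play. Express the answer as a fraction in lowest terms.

Row minima are 7 and 6, so the inspector's maximin is 7; column maxima are 11 and 12, so the inspectee's minimax is 11. These differ, so the equilibrium is in mixed strategies.
Let the inspectee play day 1 with probability q. The inspector is indifferent when 11q + 7(1−q) = 6q + 12(1−q), giving q = 1/2.

1/2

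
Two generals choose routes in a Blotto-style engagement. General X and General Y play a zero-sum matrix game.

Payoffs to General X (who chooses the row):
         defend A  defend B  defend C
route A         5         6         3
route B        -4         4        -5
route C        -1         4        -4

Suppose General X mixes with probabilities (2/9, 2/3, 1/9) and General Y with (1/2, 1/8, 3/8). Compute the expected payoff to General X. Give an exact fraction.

Against (1/2, 1/8, 3/8), each row's expected payoff is route A: 35/8; route B: -27/8; route C: -3/2.
Taking the (2/9, 2/3, 1/9)-weighted average: (2/9)·(35/8) + (2/3)·(-27/8) + (1/9)·(-3/2) = -13/9.

-13/9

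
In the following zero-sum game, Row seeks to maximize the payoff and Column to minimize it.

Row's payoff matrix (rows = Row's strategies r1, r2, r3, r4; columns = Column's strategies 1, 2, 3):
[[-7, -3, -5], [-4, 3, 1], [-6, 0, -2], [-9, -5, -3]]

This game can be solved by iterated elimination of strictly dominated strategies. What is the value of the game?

Row r3 is strictly dominated by row r2 (-4>-6, 3>0, 1>-2); eliminate r3.
Row r4 is strictly dominated by row r2 (-4>-9, 3>-5, 1>-3); eliminate r4.
Row r1 is strictly dominated by row r2 (-4>-7, 3>-3, 1>-5); eliminate r1.
Column 2 is strictly dominated by 1 for Column (-4<3); eliminate 2.
Column 3 is strictly dominated by 1 for Column (-4<1); eliminate 3.
Only (r2, 1) remains, with payoff -4.

-4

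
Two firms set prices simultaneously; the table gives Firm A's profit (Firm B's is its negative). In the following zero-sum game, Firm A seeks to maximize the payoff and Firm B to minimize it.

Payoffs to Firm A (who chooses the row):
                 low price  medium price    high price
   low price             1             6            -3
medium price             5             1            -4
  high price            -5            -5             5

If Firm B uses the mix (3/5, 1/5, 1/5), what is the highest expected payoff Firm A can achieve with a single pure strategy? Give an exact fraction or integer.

low price: (1)·(3/5) + (6)·(1/5) + (-3)·(1/5) = 6/5.
medium price: (5)·(3/5) + (1)·(1/5) + (-4)·(1/5) = 12/5.
high price: (-5)·(3/5) + (-5)·(1/5) + (5)·(1/5) = -3.
The best pure response is medium price with expected payoff 12/5.

12/5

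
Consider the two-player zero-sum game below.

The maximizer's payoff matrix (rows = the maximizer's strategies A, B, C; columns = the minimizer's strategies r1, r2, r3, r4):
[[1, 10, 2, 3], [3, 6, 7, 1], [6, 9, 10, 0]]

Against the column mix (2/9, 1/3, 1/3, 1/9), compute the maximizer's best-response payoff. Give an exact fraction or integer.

A: (1)·(2/9) + (10)·(1/3) + (2)·(1/3) + (3)·(1/9) = 41/9.
B: (3)·(2/9) + (6)·(1/3) + (7)·(1/3) + (1)·(1/9) = 46/9.
C: (6)·(2/9) + (9)·(1/3) + (10)·(1/3) + (0)·(1/9) = 23/3.
The best pure response is C with expected payoff 23/3.

23/3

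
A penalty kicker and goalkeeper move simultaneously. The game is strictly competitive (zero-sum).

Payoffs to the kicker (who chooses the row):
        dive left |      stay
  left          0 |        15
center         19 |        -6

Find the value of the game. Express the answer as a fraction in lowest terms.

57/8

Row minima are 0 and -6, so the kicker's maximin is 0; column maxima are 19 and 15, so the goalkeeper's minimax is 15. These differ, so the equilibrium is in mixed strategies.
Let the kicker play left with probability p. The goalkeeper is indifferent when 19(1−p) = 15p − 6(1−p), giving p = 5/8.
Let the goalkeeper play dive left with probability q. The kicker is indifferent when 15(1−q) = 19q − 6(1−q), giving q = 21/40.
The value is 0·(21/40) + (15)·(19/40) = 57/8.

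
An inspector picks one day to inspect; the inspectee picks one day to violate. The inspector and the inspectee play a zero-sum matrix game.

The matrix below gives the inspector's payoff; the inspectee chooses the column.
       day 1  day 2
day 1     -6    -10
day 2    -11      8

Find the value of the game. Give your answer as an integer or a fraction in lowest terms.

Row minima are -10 and -11, so the inspector's maximin is -10; column maxima are -6 and 8, so the inspectee's minimax is -6. These differ, so the equilibrium is in mixed strategies.
Let the inspector play day 1 with probability p. The inspectee is indifferent when −6p − 11(1−p) = −10p + 8(1−p), giving p = 19/23.
Let the inspectee play day 1 with probability q. The inspector is indifferent when −6q − 10(1−q) = −11q + 8(1−q), giving q = 18/23.
The value is -6·(18/23) + (-10)·(5/23) = -158/23.

-158/23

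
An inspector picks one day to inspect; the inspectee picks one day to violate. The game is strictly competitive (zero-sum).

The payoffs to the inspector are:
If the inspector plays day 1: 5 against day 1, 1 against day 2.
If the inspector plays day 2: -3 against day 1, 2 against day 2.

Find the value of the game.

13/9

Row minima are 1 and -3, so the inspector's maximin is 1; column maxima are 5 and 2, so the inspectee's minimax is 2. These differ, so the equilibrium is in mixed strategies.
Let the inspector play day 1 with probability p. The inspectee is indifferent when 5p − 3(1−p) = p + 2(1−p), giving p = 5/9.
Let the inspectee play day 1 with probability q. The inspector is indifferent when 5q + (1−q) = −3q + 2(1−q), giving q = 1/9.
The value is 5·(1/9) + (1)·(8/9) = 13/9.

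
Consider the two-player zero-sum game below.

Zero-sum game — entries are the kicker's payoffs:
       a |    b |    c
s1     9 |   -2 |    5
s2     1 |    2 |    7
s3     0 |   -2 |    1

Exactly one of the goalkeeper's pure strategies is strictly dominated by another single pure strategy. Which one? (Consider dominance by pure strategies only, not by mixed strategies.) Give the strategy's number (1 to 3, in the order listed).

The goalkeeper prefers columns that give the kicker less. Compare c with b: -2 < 5, 2 < 7, -2 < 1.
So b strictly dominates c for the goalkeeper; c is strictly dominated.

3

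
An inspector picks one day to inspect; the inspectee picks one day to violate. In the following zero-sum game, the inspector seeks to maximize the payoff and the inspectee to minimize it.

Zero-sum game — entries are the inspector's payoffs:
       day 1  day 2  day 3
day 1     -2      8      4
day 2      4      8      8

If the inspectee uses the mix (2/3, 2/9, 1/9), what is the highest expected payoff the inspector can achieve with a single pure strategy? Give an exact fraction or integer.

16/3

day 1: (-2)·(2/3) + (8)·(2/9) + (4)·(1/9) = 8/9.
day 2: (4)·(2/3) + (8)·(2/9) + (8)·(1/9) = 16/3.
The best pure response is day 2 with expected payoff 16/3.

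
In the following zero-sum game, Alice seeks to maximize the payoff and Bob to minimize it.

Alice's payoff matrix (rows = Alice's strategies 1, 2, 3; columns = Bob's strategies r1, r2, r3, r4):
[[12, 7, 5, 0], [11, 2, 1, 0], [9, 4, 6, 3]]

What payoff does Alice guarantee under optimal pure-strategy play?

Row minima: 0, 0, 3 → Alice's maximin is 3.
Column maxima: 12, 7, 6, 3 → Bob's minimax is 3.
They coincide at (3, r4), so the value is 3.

3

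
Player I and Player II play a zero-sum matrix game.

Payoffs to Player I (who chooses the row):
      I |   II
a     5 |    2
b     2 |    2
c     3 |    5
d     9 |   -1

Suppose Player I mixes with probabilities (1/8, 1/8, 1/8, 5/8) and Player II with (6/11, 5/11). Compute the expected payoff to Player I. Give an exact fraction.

Against (6/11, 5/11), each row's expected payoff is a: 40/11; b: 2; c: 43/11; d: 49/11.
Taking the (1/8, 1/8, 1/8, 5/8)-weighted average: (1/8)·(40/11) + (1/8)·(2) + (1/8)·(43/11) + (5/8)·(49/11) = 175/44.

175/44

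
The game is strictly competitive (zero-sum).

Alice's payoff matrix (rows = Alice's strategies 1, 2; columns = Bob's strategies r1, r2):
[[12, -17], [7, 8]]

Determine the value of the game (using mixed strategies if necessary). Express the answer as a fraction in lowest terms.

43/6

Row minima are -17 and 7, so Alice's maximin is 7; column maxima are 12 and 8, so Bob's minimax is 8. These differ, so the equilibrium is in mixed strategies.
Let Alice play 1 with probability p. Bob is indifferent when 12p + 7(1−p) = −17p + 8(1−p), giving p = 1/30.
Let Bob play r1 with probability q. Alice is indifferent when 12q − 17(1−q) = 7q + 8(1−q), giving q = 5/6.
The value is 12·(5/6) + (-17)·(1/6) = 43/6.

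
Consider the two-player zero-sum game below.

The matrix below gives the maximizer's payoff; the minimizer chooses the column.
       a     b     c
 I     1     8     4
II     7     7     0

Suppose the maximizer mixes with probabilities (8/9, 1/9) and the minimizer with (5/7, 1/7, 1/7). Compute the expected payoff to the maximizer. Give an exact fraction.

Against (5/7, 1/7, 1/7), each row's expected payoff is I: 17/7; II: 6.
Taking the (8/9, 1/9)-weighted average: (8/9)·(17/7) + (1/9)·(6) = 178/63.

178/63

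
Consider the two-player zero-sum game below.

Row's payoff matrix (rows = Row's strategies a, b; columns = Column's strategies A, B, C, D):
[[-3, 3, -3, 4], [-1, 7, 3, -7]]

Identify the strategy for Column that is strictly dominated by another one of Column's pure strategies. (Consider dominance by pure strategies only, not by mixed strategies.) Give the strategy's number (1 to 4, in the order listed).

2

Column prefers columns that give Row less. Compare B with A: -3 < 3, -1 < 7.
So A strictly dominates B for Column; B is strictly dominated.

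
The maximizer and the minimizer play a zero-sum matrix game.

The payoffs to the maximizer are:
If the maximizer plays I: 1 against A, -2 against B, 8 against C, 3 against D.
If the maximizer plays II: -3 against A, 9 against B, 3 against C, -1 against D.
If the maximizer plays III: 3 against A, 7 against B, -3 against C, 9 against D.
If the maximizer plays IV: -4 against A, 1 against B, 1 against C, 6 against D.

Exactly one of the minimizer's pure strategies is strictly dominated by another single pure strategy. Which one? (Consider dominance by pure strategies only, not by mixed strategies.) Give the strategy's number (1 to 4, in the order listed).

4

The minimizer prefers columns that give the maximizer less. Compare D with A: 1 < 3, -3 < -1, 3 < 9, -4 < 6.
So A strictly dominates D for the minimizer; D is strictly dominated.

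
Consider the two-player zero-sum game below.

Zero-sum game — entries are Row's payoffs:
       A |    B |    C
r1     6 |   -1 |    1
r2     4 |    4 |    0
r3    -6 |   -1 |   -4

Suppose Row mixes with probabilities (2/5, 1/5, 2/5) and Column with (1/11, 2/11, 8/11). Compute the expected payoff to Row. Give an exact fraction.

-4/5

Against (1/11, 2/11, 8/11), each row's expected payoff is r1: 12/11; r2: 12/11; r3: -40/11.
Taking the (2/5, 1/5, 2/5)-weighted average: (2/5)·(12/11) + (1/5)·(12/11) + (2/5)·(-40/11) = -4/5.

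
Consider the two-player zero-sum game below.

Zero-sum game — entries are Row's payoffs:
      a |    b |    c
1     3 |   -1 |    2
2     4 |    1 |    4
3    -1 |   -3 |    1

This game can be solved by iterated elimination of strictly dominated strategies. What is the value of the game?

Row 1 is strictly dominated by row 2 (4>3, 1>-1, 4>2); eliminate 1.
Row 3 is strictly dominated by row 2 (4>-1, 1>-3, 4>1); eliminate 3.
Column a is strictly dominated by b for Column (1<4); eliminate a.
Column c is strictly dominated by b for Column (1<4); eliminate c.
Only (2, b) remains, with payoff 1.

1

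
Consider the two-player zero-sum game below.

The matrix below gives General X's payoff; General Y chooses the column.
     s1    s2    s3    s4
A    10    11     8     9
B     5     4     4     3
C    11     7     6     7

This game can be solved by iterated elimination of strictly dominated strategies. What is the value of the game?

8

Column s1 is strictly dominated by s3 for General Y (8<10, 4<5, 6<11); eliminate s1.
Row C is strictly dominated by row A (11>7, 8>6, 9>7); eliminate C.
Column s2 is strictly dominated by s4 for General Y (9<11, 3<4); eliminate s2.
Row B is strictly dominated by row A (8>4, 9>3); eliminate B.
Column s4 is strictly dominated by s3 for General Y (8<9); eliminate s4.
Only (A, s3) remains, with payoff 8.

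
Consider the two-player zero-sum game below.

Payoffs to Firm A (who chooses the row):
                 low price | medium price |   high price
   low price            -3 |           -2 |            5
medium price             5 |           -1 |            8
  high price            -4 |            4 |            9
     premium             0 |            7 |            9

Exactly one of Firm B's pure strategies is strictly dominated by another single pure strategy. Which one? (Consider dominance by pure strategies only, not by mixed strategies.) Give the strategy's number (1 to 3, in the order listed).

Firm B prefers columns that give Firm A less. Compare high price with low price: -3 < 5, 5 < 8, -4 < 9, 0 < 9.
So low price strictly dominates high price for Firm B; high price is strictly dominated.

3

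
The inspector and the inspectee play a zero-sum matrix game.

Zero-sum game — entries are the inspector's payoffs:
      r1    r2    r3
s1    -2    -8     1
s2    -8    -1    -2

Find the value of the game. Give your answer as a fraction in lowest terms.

-62/13

Column r3 is strictly dominated by r1 for the inspectee (it gives the inspector more in every row).
The remaining 2×2 game on (s1, s2) × (r1, r2) has no saddle point. Let the inspector play s1 with probability p; indifference gives −2p − 8(1−p) = −8p − (1−p), so p = 7/13.
Similarly the inspectee's optimal q on r1 is 7/13, and the value is -2·(7/13) + (-8)·(6/13) = -62/13.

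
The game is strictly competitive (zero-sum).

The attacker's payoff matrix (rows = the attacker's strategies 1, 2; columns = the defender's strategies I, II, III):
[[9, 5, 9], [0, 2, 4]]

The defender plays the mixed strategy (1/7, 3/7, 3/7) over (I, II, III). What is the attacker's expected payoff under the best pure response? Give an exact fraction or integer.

1: (9)·(1/7) + (5)·(3/7) + (9)·(3/7) = 51/7.
2: (0)·(1/7) + (2)·(3/7) + (4)·(3/7) = 18/7.
The best pure response is 1 with expected payoff 51/7.

51/7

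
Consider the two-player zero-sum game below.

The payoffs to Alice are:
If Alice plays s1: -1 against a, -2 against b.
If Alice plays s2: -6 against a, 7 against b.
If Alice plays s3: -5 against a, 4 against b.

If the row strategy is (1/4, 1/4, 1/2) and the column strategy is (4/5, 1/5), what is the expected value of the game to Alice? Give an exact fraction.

-11/4

Against (4/5, 1/5), each row's expected payoff is s1: -6/5; s2: -17/5; s3: -16/5.
Taking the (1/4, 1/4, 1/2)-weighted average: (1/4)·(-6/5) + (1/4)·(-17/5) + (1/2)·(-16/5) = -11/4.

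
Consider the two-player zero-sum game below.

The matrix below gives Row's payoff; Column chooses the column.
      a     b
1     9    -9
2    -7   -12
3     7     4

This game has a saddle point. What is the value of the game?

Row minima: -9, -12, 4 → Row's maximin is 4.
Column maxima: 9, 4 → Column's minimax is 4.
They coincide at (3, b), so the value is 4.

4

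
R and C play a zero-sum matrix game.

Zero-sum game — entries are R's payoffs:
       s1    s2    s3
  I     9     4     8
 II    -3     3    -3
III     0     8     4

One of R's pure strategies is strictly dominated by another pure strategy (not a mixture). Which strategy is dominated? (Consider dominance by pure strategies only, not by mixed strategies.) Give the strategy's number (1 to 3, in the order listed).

Compare II with I: 9 > -3, 4 > 3, 8 > -3.
So I strictly dominates II for R; II is strictly dominated.

2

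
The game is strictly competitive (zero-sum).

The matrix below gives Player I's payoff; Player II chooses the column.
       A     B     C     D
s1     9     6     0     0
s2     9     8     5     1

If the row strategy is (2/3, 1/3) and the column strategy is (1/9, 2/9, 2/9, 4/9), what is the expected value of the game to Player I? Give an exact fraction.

Against (1/9, 2/9, 2/9, 4/9), each row's expected payoff is s1: 7/3; s2: 13/3.
Taking the (2/3, 1/3)-weighted average: (2/3)·(7/3) + (1/3)·(13/3) = 3.

3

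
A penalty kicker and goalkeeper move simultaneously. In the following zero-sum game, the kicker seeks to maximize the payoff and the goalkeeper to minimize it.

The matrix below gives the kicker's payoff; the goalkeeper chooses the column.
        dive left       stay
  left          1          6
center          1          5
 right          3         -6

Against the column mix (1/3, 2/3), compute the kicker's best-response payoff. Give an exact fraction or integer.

left: (1)·(1/3) + (6)·(2/3) = 13/3.
center: (1)·(1/3) + (5)·(2/3) = 11/3.
right: (3)·(1/3) + (-6)·(2/3) = -3.
The best pure response is left with expected payoff 13/3.

13/3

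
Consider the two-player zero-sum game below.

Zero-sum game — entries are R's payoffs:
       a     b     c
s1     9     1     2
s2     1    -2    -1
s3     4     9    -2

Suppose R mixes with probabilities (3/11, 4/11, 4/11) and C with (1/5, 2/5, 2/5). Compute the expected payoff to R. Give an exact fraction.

97/55

Against (1/5, 2/5, 2/5), each row's expected payoff is s1: 3; s2: -1; s3: 18/5.
Taking the (3/11, 4/11, 4/11)-weighted average: (3/11)·(3) + (4/11)·(-1) + (4/11)·(18/5) = 97/55.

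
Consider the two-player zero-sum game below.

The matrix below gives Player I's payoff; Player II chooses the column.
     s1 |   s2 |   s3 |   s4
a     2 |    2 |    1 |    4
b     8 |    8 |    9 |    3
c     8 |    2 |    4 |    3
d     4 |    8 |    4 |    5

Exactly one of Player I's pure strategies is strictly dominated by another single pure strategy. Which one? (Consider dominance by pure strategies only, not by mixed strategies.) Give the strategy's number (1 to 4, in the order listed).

Compare a with d: 4 > 2, 8 > 2, 4 > 1, 5 > 4.
So d strictly dominates a for Player I; a is strictly dominated.

1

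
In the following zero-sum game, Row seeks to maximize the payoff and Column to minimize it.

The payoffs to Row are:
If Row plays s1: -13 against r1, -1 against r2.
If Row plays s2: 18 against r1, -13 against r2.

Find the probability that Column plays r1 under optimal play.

12/43

Row minima are -13 and -13, so Row's maximin is -13; column maxima are 18 and -1, so Column's minimax is -1. These differ, so the equilibrium is in mixed strategies.
Let Column play r1 with probability q. Row is indifferent when −13q − (1−q) = 18q − 13(1−q), giving q = 12/43.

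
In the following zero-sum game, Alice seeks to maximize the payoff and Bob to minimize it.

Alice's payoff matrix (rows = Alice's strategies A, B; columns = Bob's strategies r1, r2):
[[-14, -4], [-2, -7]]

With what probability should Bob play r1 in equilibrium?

1/5

Row minima are -14 and -7, so Alice's maximin is -7; column maxima are -2 and -4, so Bob's minimax is -4. These differ, so the equilibrium is in mixed strategies.
Let Bob play r1 with probability q. Alice is indifferent when −14q − 4(1−q) = −2q − 7(1−q), giving q = 1/5.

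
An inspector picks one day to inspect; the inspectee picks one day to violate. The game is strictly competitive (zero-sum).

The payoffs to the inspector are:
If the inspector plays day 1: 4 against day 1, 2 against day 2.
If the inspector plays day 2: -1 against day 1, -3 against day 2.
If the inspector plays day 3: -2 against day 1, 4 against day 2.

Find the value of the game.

Row day 2 is strictly dominated by row day 1, so the inspector never plays it.
The remaining 2×2 game on (day 1, day 3) × (day 1, day 2) has no saddle point. Let the inspector play day 1 with probability p; indifference gives 4p − 2(1−p) = 2p + 4(1−p), so p = 3/4.
Similarly the inspectee's optimal q on day 1 is 1/4, and the value is 4·(1/4) + (2)·(3/4) = 5/2.

5/2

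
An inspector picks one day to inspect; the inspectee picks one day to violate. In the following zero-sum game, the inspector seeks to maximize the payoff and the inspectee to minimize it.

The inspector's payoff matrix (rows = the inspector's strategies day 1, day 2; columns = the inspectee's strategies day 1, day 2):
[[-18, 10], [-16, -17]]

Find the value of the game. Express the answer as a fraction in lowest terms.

-466/29

Row minima are -18 and -17, so the inspector's maximin is -17; column maxima are -16 and 10, so the inspectee's minimax is -16. These differ, so the equilibrium is in mixed strategies.
Let the inspector play day 1 with probability p. The inspectee is indifferent when −18p − 16(1−p) = 10p − 17(1−p), giving p = 1/29.
Let the inspectee play day 1 with probability q. The inspector is indifferent when −18q + 10(1−q) = −16q − 17(1−q), giving q = 27/29.
The value is -18·(27/29) + (10)·(2/29) = -466/29.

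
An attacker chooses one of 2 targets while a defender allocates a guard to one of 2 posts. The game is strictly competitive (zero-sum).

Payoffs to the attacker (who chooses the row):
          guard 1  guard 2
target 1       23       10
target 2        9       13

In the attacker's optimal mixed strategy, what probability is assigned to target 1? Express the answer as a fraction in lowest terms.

Row minima are 10 and 9, so the attacker's maximin is 10; column maxima are 23 and 13, so the defender's minimax is 13. These differ, so the equilibrium is in mixed strategies.
Let the attacker play target 1 with probability p. The defender is indifferent when 23p + 9(1−p) = 10p + 13(1−p), giving p = 4/17.

4/17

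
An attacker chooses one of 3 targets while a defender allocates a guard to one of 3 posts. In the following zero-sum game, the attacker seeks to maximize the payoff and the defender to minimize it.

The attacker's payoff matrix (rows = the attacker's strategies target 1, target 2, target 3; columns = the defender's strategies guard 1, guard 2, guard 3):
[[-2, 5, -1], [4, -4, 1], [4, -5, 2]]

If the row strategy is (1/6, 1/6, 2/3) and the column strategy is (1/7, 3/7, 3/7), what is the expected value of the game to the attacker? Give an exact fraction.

Against (1/7, 3/7, 3/7), each row's expected payoff is target 1: 10/7; target 2: -5/7; target 3: -5/7.
Taking the (1/6, 1/6, 2/3)-weighted average: (1/6)·(10/7) + (1/6)·(-5/7) + (2/3)·(-5/7) = -5/14.

-5/14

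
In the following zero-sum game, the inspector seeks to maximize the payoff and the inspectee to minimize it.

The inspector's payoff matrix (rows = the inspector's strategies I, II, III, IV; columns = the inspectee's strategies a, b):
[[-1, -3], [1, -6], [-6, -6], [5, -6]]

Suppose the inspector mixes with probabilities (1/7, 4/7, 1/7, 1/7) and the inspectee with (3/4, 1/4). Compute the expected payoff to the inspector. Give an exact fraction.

Against (3/4, 1/4), each row's expected payoff is I: -3/2; II: -3/4; III: -6; IV: 9/4.
Taking the (1/7, 4/7, 1/7, 1/7)-weighted average: (1/7)·(-3/2) + (4/7)·(-3/4) + (1/7)·(-6) + (1/7)·(9/4) = -33/28.

-33/28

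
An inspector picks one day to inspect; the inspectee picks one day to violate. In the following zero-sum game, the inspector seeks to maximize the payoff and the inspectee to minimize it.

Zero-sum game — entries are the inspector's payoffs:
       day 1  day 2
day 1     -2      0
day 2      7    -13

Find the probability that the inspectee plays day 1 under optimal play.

13/22

Row minima are -2 and -13, so the inspector's maximin is -2; column maxima are 7 and 0, so the inspectee's minimax is 0. These differ, so the equilibrium is in mixed strategies.
Let the inspectee play day 1 with probability q. The inspector is indifferent when −2q = 7q − 13(1−q), giving q = 13/22.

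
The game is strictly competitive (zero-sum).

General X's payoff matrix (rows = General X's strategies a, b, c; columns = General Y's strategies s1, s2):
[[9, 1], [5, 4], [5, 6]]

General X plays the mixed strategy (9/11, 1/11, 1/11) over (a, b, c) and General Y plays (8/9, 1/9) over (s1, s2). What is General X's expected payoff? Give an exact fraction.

Against (8/9, 1/9), each row's expected payoff is a: 73/9; b: 44/9; c: 46/9.
Taking the (9/11, 1/11, 1/11)-weighted average: (9/11)·(73/9) + (1/11)·(44/9) + (1/11)·(46/9) = 83/11.

83/11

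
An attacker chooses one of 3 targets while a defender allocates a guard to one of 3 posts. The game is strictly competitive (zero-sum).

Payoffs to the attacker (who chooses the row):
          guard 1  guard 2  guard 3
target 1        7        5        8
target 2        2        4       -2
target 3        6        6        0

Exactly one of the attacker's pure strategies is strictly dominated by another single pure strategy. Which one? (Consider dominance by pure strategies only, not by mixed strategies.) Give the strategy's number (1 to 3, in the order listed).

Compare target 2 with target 1: 7 > 2, 5 > 4, 8 > -2.
So target 1 strictly dominates target 2 for the attacker; target 2 is strictly dominated.

2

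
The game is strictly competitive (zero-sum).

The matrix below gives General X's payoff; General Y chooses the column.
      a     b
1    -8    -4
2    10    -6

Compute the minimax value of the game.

-22/5

Row minima are -8 and -6, so General X's maximin is -6; column maxima are 10 and -4, so General Y's minimax is -4. These differ, so the equilibrium is in mixed strategies.
Let General X play 1 with probability p. General Y is indifferent when −8p + 10(1−p) = −4p − 6(1−p), giving p = 4/5.
Let General Y play a with probability q. General X is indifferent when −8q − 4(1−q) = 10q − 6(1−q), giving q = 1/10.
The value is -8·(1/10) + (-4)·(9/10) = -22/5.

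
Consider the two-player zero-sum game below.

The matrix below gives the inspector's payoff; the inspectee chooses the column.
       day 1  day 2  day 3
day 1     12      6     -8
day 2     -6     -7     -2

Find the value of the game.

-68/19

Column day 1 is strictly dominated by day 2 for the inspectee (it gives the inspector more in every row).
The remaining 2×2 game on (day 1, day 2) × (day 2, day 3) has no saddle point. Let the inspector play day 1 with probability p; indifference gives 6p − 7(1−p) = −8p − 2(1−p), so p = 5/19.
Similarly the inspectee's optimal q on day 2 is 6/19, and the value is 6·(6/19) + (-8)·(13/19) = -68/19.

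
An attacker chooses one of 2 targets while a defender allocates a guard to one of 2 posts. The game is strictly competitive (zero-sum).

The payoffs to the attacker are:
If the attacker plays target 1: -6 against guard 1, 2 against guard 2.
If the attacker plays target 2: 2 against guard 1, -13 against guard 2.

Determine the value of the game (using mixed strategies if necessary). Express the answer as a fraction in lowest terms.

Row minima are -6 and -13, so the attacker's maximin is -6; column maxima are 2 and 2, so the defender's minimax is 2. These differ, so the equilibrium is in mixed strategies.
Let the attacker play target 1 with probability p. The defender is indifferent when −6p + 2(1−p) = 2p − 13(1−p), giving p = 15/23.
Let the defender play guard 1 with probability q. The attacker is indifferent when −6q + 2(1−q) = 2q − 13(1−q), giving q = 15/23.
The value is -6·(15/23) + (2)·(8/23) = -74/23.

-74/23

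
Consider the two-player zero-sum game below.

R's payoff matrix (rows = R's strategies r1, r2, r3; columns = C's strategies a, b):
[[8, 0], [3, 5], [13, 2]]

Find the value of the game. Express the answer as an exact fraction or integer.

59/13

Row r1 is strictly dominated by row r3, so R never plays it.
The remaining 2×2 game on (r2, r3) × (a, b) has no saddle point. Let R play r2 with probability p; indifference gives 3p + 13(1−p) = 5p + 2(1−p), so p = 11/13.
Similarly C's optimal q on a is 3/13, and the value is 3·(3/13) + (5)·(10/13) = 59/13.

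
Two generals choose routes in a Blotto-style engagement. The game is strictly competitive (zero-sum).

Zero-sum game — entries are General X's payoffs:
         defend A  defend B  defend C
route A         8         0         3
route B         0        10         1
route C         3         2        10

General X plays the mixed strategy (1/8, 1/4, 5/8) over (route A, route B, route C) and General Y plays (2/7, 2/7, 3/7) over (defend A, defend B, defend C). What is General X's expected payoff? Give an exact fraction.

271/56

Against (2/7, 2/7, 3/7), each row's expected payoff is route A: 25/7; route B: 23/7; route C: 40/7.
Taking the (1/8, 1/4, 5/8)-weighted average: (1/8)·(25/7) + (1/4)·(23/7) + (5/8)·(40/7) = 271/56.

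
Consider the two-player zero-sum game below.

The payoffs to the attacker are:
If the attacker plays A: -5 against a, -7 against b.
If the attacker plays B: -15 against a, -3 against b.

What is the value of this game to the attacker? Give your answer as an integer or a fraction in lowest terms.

Row minima are -7 and -15, so the attacker's maximin is -7; column maxima are -5 and -3, so the defender's minimax is -5. These differ, so the equilibrium is in mixed strategies.
Let the attacker play A with probability p. The defender is indifferent when −5p − 15(1−p) = −7p − 3(1−p), giving p = 6/7.
Let the defender play a with probability q. The attacker is indifferent when −5q − 7(1−q) = −15q − 3(1−q), giving q = 2/7.
The value is -5·(2/7) + (-7)·(5/7) = -45/7.

-45/7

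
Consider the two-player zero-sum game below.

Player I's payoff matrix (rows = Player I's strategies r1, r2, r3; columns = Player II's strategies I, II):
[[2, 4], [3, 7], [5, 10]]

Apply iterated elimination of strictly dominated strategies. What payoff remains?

Row r2 is strictly dominated by row r3 (5>3, 10>7); eliminate r2.
Row r1 is strictly dominated by row r3 (5>2, 10>4); eliminate r1.
Column II is strictly dominated by I for Player II (5<10); eliminate II.
Only (r3, I) remains, with payoff 5.

5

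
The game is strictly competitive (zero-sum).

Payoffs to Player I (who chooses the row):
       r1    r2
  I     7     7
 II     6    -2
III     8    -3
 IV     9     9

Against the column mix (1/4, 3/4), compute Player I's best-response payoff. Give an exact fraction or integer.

9

I: (7)·(1/4) + (7)·(3/4) = 7.
II: (6)·(1/4) + (-2)·(3/4) = 0.
III: (8)·(1/4) + (-3)·(3/4) = -1/4.
IV: (9)·(1/4) + (9)·(3/4) = 9.
The best pure response is IV with expected payoff 9.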